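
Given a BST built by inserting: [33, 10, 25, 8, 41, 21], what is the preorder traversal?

Tree insertion order: [33, 10, 25, 8, 41, 21]
Tree (level-order array): [33, 10, 41, 8, 25, None, None, None, None, 21]
Preorder traversal: [33, 10, 8, 25, 21, 41]


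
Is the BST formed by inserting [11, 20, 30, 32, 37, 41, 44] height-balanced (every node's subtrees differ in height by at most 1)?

Tree (level-order array): [11, None, 20, None, 30, None, 32, None, 37, None, 41, None, 44]
Definition: a tree is height-balanced if, at every node, |h(left) - h(right)| <= 1 (empty subtree has height -1).
Bottom-up per-node check:
  node 44: h_left=-1, h_right=-1, diff=0 [OK], height=0
  node 41: h_left=-1, h_right=0, diff=1 [OK], height=1
  node 37: h_left=-1, h_right=1, diff=2 [FAIL (|-1-1|=2 > 1)], height=2
  node 32: h_left=-1, h_right=2, diff=3 [FAIL (|-1-2|=3 > 1)], height=3
  node 30: h_left=-1, h_right=3, diff=4 [FAIL (|-1-3|=4 > 1)], height=4
  node 20: h_left=-1, h_right=4, diff=5 [FAIL (|-1-4|=5 > 1)], height=5
  node 11: h_left=-1, h_right=5, diff=6 [FAIL (|-1-5|=6 > 1)], height=6
Node 37 violates the condition: |-1 - 1| = 2 > 1.
Result: Not balanced


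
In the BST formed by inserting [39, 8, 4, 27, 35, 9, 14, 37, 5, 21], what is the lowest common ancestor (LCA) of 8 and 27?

Tree insertion order: [39, 8, 4, 27, 35, 9, 14, 37, 5, 21]
Tree (level-order array): [39, 8, None, 4, 27, None, 5, 9, 35, None, None, None, 14, None, 37, None, 21]
In a BST, the LCA of p=8, q=27 is the first node v on the
root-to-leaf path with p <= v <= q (go left if both < v, right if both > v).
Walk from root:
  at 39: both 8 and 27 < 39, go left
  at 8: 8 <= 8 <= 27, this is the LCA
LCA = 8


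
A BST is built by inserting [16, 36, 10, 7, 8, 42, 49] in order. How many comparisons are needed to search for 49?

Search path for 49: 16 -> 36 -> 42 -> 49
Found: True
Comparisons: 4


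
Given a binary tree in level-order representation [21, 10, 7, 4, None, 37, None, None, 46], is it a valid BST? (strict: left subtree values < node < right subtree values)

Level-order array: [21, 10, 7, 4, None, 37, None, None, 46]
Validate using subtree bounds (lo, hi): at each node, require lo < value < hi,
then recurse left with hi=value and right with lo=value.
Preorder trace (stopping at first violation):
  at node 21 with bounds (-inf, +inf): OK
  at node 10 with bounds (-inf, 21): OK
  at node 4 with bounds (-inf, 10): OK
  at node 46 with bounds (4, 10): VIOLATION
Node 46 violates its bound: not (4 < 46 < 10).
Result: Not a valid BST


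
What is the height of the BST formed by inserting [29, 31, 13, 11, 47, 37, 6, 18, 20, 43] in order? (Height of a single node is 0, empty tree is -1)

Insertion order: [29, 31, 13, 11, 47, 37, 6, 18, 20, 43]
Tree (level-order array): [29, 13, 31, 11, 18, None, 47, 6, None, None, 20, 37, None, None, None, None, None, None, 43]
Compute height bottom-up (empty subtree = -1):
  height(6) = 1 + max(-1, -1) = 0
  height(11) = 1 + max(0, -1) = 1
  height(20) = 1 + max(-1, -1) = 0
  height(18) = 1 + max(-1, 0) = 1
  height(13) = 1 + max(1, 1) = 2
  height(43) = 1 + max(-1, -1) = 0
  height(37) = 1 + max(-1, 0) = 1
  height(47) = 1 + max(1, -1) = 2
  height(31) = 1 + max(-1, 2) = 3
  height(29) = 1 + max(2, 3) = 4
Height = 4


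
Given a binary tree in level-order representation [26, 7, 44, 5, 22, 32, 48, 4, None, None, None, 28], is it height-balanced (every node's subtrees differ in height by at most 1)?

Tree (level-order array): [26, 7, 44, 5, 22, 32, 48, 4, None, None, None, 28]
Definition: a tree is height-balanced if, at every node, |h(left) - h(right)| <= 1 (empty subtree has height -1).
Bottom-up per-node check:
  node 4: h_left=-1, h_right=-1, diff=0 [OK], height=0
  node 5: h_left=0, h_right=-1, diff=1 [OK], height=1
  node 22: h_left=-1, h_right=-1, diff=0 [OK], height=0
  node 7: h_left=1, h_right=0, diff=1 [OK], height=2
  node 28: h_left=-1, h_right=-1, diff=0 [OK], height=0
  node 32: h_left=0, h_right=-1, diff=1 [OK], height=1
  node 48: h_left=-1, h_right=-1, diff=0 [OK], height=0
  node 44: h_left=1, h_right=0, diff=1 [OK], height=2
  node 26: h_left=2, h_right=2, diff=0 [OK], height=3
All nodes satisfy the balance condition.
Result: Balanced


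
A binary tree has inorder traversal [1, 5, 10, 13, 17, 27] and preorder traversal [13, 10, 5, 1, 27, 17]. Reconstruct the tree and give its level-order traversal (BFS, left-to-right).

Inorder:  [1, 5, 10, 13, 17, 27]
Preorder: [13, 10, 5, 1, 27, 17]
Algorithm: preorder visits root first, so consume preorder in order;
for each root, split the current inorder slice at that value into
left-subtree inorder and right-subtree inorder, then recurse.
Recursive splits:
  root=13; inorder splits into left=[1, 5, 10], right=[17, 27]
  root=10; inorder splits into left=[1, 5], right=[]
  root=5; inorder splits into left=[1], right=[]
  root=1; inorder splits into left=[], right=[]
  root=27; inorder splits into left=[17], right=[]
  root=17; inorder splits into left=[], right=[]
Reconstructed level-order: [13, 10, 27, 5, 17, 1]


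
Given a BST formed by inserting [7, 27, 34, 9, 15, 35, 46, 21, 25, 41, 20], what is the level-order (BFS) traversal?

Tree insertion order: [7, 27, 34, 9, 15, 35, 46, 21, 25, 41, 20]
Tree (level-order array): [7, None, 27, 9, 34, None, 15, None, 35, None, 21, None, 46, 20, 25, 41]
BFS from the root, enqueuing left then right child of each popped node:
  queue [7] -> pop 7, enqueue [27], visited so far: [7]
  queue [27] -> pop 27, enqueue [9, 34], visited so far: [7, 27]
  queue [9, 34] -> pop 9, enqueue [15], visited so far: [7, 27, 9]
  queue [34, 15] -> pop 34, enqueue [35], visited so far: [7, 27, 9, 34]
  queue [15, 35] -> pop 15, enqueue [21], visited so far: [7, 27, 9, 34, 15]
  queue [35, 21] -> pop 35, enqueue [46], visited so far: [7, 27, 9, 34, 15, 35]
  queue [21, 46] -> pop 21, enqueue [20, 25], visited so far: [7, 27, 9, 34, 15, 35, 21]
  queue [46, 20, 25] -> pop 46, enqueue [41], visited so far: [7, 27, 9, 34, 15, 35, 21, 46]
  queue [20, 25, 41] -> pop 20, enqueue [none], visited so far: [7, 27, 9, 34, 15, 35, 21, 46, 20]
  queue [25, 41] -> pop 25, enqueue [none], visited so far: [7, 27, 9, 34, 15, 35, 21, 46, 20, 25]
  queue [41] -> pop 41, enqueue [none], visited so far: [7, 27, 9, 34, 15, 35, 21, 46, 20, 25, 41]
Result: [7, 27, 9, 34, 15, 35, 21, 46, 20, 25, 41]


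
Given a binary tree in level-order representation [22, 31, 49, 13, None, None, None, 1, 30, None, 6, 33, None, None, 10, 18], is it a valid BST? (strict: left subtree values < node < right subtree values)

Level-order array: [22, 31, 49, 13, None, None, None, 1, 30, None, 6, 33, None, None, 10, 18]
Validate using subtree bounds (lo, hi): at each node, require lo < value < hi,
then recurse left with hi=value and right with lo=value.
Preorder trace (stopping at first violation):
  at node 22 with bounds (-inf, +inf): OK
  at node 31 with bounds (-inf, 22): VIOLATION
Node 31 violates its bound: not (-inf < 31 < 22).
Result: Not a valid BST


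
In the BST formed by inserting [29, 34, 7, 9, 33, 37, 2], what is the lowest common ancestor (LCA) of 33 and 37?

Tree insertion order: [29, 34, 7, 9, 33, 37, 2]
Tree (level-order array): [29, 7, 34, 2, 9, 33, 37]
In a BST, the LCA of p=33, q=37 is the first node v on the
root-to-leaf path with p <= v <= q (go left if both < v, right if both > v).
Walk from root:
  at 29: both 33 and 37 > 29, go right
  at 34: 33 <= 34 <= 37, this is the LCA
LCA = 34


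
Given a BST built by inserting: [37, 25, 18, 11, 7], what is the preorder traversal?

Tree insertion order: [37, 25, 18, 11, 7]
Tree (level-order array): [37, 25, None, 18, None, 11, None, 7]
Preorder traversal: [37, 25, 18, 11, 7]


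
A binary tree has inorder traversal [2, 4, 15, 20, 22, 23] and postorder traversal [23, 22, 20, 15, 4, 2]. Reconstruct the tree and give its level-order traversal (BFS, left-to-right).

Inorder:   [2, 4, 15, 20, 22, 23]
Postorder: [23, 22, 20, 15, 4, 2]
Algorithm: postorder visits root last, so walk postorder right-to-left;
each value is the root of the current inorder slice — split it at that
value, recurse on the right subtree first, then the left.
Recursive splits:
  root=2; inorder splits into left=[], right=[4, 15, 20, 22, 23]
  root=4; inorder splits into left=[], right=[15, 20, 22, 23]
  root=15; inorder splits into left=[], right=[20, 22, 23]
  root=20; inorder splits into left=[], right=[22, 23]
  root=22; inorder splits into left=[], right=[23]
  root=23; inorder splits into left=[], right=[]
Reconstructed level-order: [2, 4, 15, 20, 22, 23]


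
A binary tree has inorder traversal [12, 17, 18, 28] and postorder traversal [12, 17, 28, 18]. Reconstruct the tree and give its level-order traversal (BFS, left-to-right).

Inorder:   [12, 17, 18, 28]
Postorder: [12, 17, 28, 18]
Algorithm: postorder visits root last, so walk postorder right-to-left;
each value is the root of the current inorder slice — split it at that
value, recurse on the right subtree first, then the left.
Recursive splits:
  root=18; inorder splits into left=[12, 17], right=[28]
  root=28; inorder splits into left=[], right=[]
  root=17; inorder splits into left=[12], right=[]
  root=12; inorder splits into left=[], right=[]
Reconstructed level-order: [18, 17, 28, 12]


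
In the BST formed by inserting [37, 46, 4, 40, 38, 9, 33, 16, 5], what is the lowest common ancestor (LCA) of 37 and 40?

Tree insertion order: [37, 46, 4, 40, 38, 9, 33, 16, 5]
Tree (level-order array): [37, 4, 46, None, 9, 40, None, 5, 33, 38, None, None, None, 16]
In a BST, the LCA of p=37, q=40 is the first node v on the
root-to-leaf path with p <= v <= q (go left if both < v, right if both > v).
Walk from root:
  at 37: 37 <= 37 <= 40, this is the LCA
LCA = 37


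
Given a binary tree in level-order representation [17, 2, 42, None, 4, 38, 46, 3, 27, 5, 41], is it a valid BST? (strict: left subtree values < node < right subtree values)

Level-order array: [17, 2, 42, None, 4, 38, 46, 3, 27, 5, 41]
Validate using subtree bounds (lo, hi): at each node, require lo < value < hi,
then recurse left with hi=value and right with lo=value.
Preorder trace (stopping at first violation):
  at node 17 with bounds (-inf, +inf): OK
  at node 2 with bounds (-inf, 17): OK
  at node 4 with bounds (2, 17): OK
  at node 3 with bounds (2, 4): OK
  at node 27 with bounds (4, 17): VIOLATION
Node 27 violates its bound: not (4 < 27 < 17).
Result: Not a valid BST


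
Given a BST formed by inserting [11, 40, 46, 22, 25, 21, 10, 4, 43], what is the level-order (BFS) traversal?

Tree insertion order: [11, 40, 46, 22, 25, 21, 10, 4, 43]
Tree (level-order array): [11, 10, 40, 4, None, 22, 46, None, None, 21, 25, 43]
BFS from the root, enqueuing left then right child of each popped node:
  queue [11] -> pop 11, enqueue [10, 40], visited so far: [11]
  queue [10, 40] -> pop 10, enqueue [4], visited so far: [11, 10]
  queue [40, 4] -> pop 40, enqueue [22, 46], visited so far: [11, 10, 40]
  queue [4, 22, 46] -> pop 4, enqueue [none], visited so far: [11, 10, 40, 4]
  queue [22, 46] -> pop 22, enqueue [21, 25], visited so far: [11, 10, 40, 4, 22]
  queue [46, 21, 25] -> pop 46, enqueue [43], visited so far: [11, 10, 40, 4, 22, 46]
  queue [21, 25, 43] -> pop 21, enqueue [none], visited so far: [11, 10, 40, 4, 22, 46, 21]
  queue [25, 43] -> pop 25, enqueue [none], visited so far: [11, 10, 40, 4, 22, 46, 21, 25]
  queue [43] -> pop 43, enqueue [none], visited so far: [11, 10, 40, 4, 22, 46, 21, 25, 43]
Result: [11, 10, 40, 4, 22, 46, 21, 25, 43]


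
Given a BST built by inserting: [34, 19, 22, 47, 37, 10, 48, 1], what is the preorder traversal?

Tree insertion order: [34, 19, 22, 47, 37, 10, 48, 1]
Tree (level-order array): [34, 19, 47, 10, 22, 37, 48, 1]
Preorder traversal: [34, 19, 10, 1, 22, 47, 37, 48]


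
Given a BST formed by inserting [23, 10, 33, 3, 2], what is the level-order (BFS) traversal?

Tree insertion order: [23, 10, 33, 3, 2]
Tree (level-order array): [23, 10, 33, 3, None, None, None, 2]
BFS from the root, enqueuing left then right child of each popped node:
  queue [23] -> pop 23, enqueue [10, 33], visited so far: [23]
  queue [10, 33] -> pop 10, enqueue [3], visited so far: [23, 10]
  queue [33, 3] -> pop 33, enqueue [none], visited so far: [23, 10, 33]
  queue [3] -> pop 3, enqueue [2], visited so far: [23, 10, 33, 3]
  queue [2] -> pop 2, enqueue [none], visited so far: [23, 10, 33, 3, 2]
Result: [23, 10, 33, 3, 2]


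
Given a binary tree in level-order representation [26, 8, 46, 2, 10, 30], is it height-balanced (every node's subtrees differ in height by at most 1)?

Tree (level-order array): [26, 8, 46, 2, 10, 30]
Definition: a tree is height-balanced if, at every node, |h(left) - h(right)| <= 1 (empty subtree has height -1).
Bottom-up per-node check:
  node 2: h_left=-1, h_right=-1, diff=0 [OK], height=0
  node 10: h_left=-1, h_right=-1, diff=0 [OK], height=0
  node 8: h_left=0, h_right=0, diff=0 [OK], height=1
  node 30: h_left=-1, h_right=-1, diff=0 [OK], height=0
  node 46: h_left=0, h_right=-1, diff=1 [OK], height=1
  node 26: h_left=1, h_right=1, diff=0 [OK], height=2
All nodes satisfy the balance condition.
Result: Balanced


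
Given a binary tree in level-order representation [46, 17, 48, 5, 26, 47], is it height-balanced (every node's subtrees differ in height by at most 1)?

Tree (level-order array): [46, 17, 48, 5, 26, 47]
Definition: a tree is height-balanced if, at every node, |h(left) - h(right)| <= 1 (empty subtree has height -1).
Bottom-up per-node check:
  node 5: h_left=-1, h_right=-1, diff=0 [OK], height=0
  node 26: h_left=-1, h_right=-1, diff=0 [OK], height=0
  node 17: h_left=0, h_right=0, diff=0 [OK], height=1
  node 47: h_left=-1, h_right=-1, diff=0 [OK], height=0
  node 48: h_left=0, h_right=-1, diff=1 [OK], height=1
  node 46: h_left=1, h_right=1, diff=0 [OK], height=2
All nodes satisfy the balance condition.
Result: Balanced


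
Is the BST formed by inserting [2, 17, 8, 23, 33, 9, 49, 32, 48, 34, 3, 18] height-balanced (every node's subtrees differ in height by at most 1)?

Tree (level-order array): [2, None, 17, 8, 23, 3, 9, 18, 33, None, None, None, None, None, None, 32, 49, None, None, 48, None, 34]
Definition: a tree is height-balanced if, at every node, |h(left) - h(right)| <= 1 (empty subtree has height -1).
Bottom-up per-node check:
  node 3: h_left=-1, h_right=-1, diff=0 [OK], height=0
  node 9: h_left=-1, h_right=-1, diff=0 [OK], height=0
  node 8: h_left=0, h_right=0, diff=0 [OK], height=1
  node 18: h_left=-1, h_right=-1, diff=0 [OK], height=0
  node 32: h_left=-1, h_right=-1, diff=0 [OK], height=0
  node 34: h_left=-1, h_right=-1, diff=0 [OK], height=0
  node 48: h_left=0, h_right=-1, diff=1 [OK], height=1
  node 49: h_left=1, h_right=-1, diff=2 [FAIL (|1--1|=2 > 1)], height=2
  node 33: h_left=0, h_right=2, diff=2 [FAIL (|0-2|=2 > 1)], height=3
  node 23: h_left=0, h_right=3, diff=3 [FAIL (|0-3|=3 > 1)], height=4
  node 17: h_left=1, h_right=4, diff=3 [FAIL (|1-4|=3 > 1)], height=5
  node 2: h_left=-1, h_right=5, diff=6 [FAIL (|-1-5|=6 > 1)], height=6
Node 49 violates the condition: |1 - -1| = 2 > 1.
Result: Not balanced


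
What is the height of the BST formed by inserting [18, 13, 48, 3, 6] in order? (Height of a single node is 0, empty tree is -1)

Insertion order: [18, 13, 48, 3, 6]
Tree (level-order array): [18, 13, 48, 3, None, None, None, None, 6]
Compute height bottom-up (empty subtree = -1):
  height(6) = 1 + max(-1, -1) = 0
  height(3) = 1 + max(-1, 0) = 1
  height(13) = 1 + max(1, -1) = 2
  height(48) = 1 + max(-1, -1) = 0
  height(18) = 1 + max(2, 0) = 3
Height = 3


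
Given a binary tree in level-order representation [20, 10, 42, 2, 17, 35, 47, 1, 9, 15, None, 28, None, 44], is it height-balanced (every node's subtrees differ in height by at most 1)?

Tree (level-order array): [20, 10, 42, 2, 17, 35, 47, 1, 9, 15, None, 28, None, 44]
Definition: a tree is height-balanced if, at every node, |h(left) - h(right)| <= 1 (empty subtree has height -1).
Bottom-up per-node check:
  node 1: h_left=-1, h_right=-1, diff=0 [OK], height=0
  node 9: h_left=-1, h_right=-1, diff=0 [OK], height=0
  node 2: h_left=0, h_right=0, diff=0 [OK], height=1
  node 15: h_left=-1, h_right=-1, diff=0 [OK], height=0
  node 17: h_left=0, h_right=-1, diff=1 [OK], height=1
  node 10: h_left=1, h_right=1, diff=0 [OK], height=2
  node 28: h_left=-1, h_right=-1, diff=0 [OK], height=0
  node 35: h_left=0, h_right=-1, diff=1 [OK], height=1
  node 44: h_left=-1, h_right=-1, diff=0 [OK], height=0
  node 47: h_left=0, h_right=-1, diff=1 [OK], height=1
  node 42: h_left=1, h_right=1, diff=0 [OK], height=2
  node 20: h_left=2, h_right=2, diff=0 [OK], height=3
All nodes satisfy the balance condition.
Result: Balanced


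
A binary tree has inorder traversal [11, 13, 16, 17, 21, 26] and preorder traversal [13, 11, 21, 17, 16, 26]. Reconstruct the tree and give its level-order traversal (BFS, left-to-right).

Inorder:  [11, 13, 16, 17, 21, 26]
Preorder: [13, 11, 21, 17, 16, 26]
Algorithm: preorder visits root first, so consume preorder in order;
for each root, split the current inorder slice at that value into
left-subtree inorder and right-subtree inorder, then recurse.
Recursive splits:
  root=13; inorder splits into left=[11], right=[16, 17, 21, 26]
  root=11; inorder splits into left=[], right=[]
  root=21; inorder splits into left=[16, 17], right=[26]
  root=17; inorder splits into left=[16], right=[]
  root=16; inorder splits into left=[], right=[]
  root=26; inorder splits into left=[], right=[]
Reconstructed level-order: [13, 11, 21, 17, 26, 16]


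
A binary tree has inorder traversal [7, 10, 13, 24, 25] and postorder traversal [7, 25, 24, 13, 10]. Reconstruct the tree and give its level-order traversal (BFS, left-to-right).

Inorder:   [7, 10, 13, 24, 25]
Postorder: [7, 25, 24, 13, 10]
Algorithm: postorder visits root last, so walk postorder right-to-left;
each value is the root of the current inorder slice — split it at that
value, recurse on the right subtree first, then the left.
Recursive splits:
  root=10; inorder splits into left=[7], right=[13, 24, 25]
  root=13; inorder splits into left=[], right=[24, 25]
  root=24; inorder splits into left=[], right=[25]
  root=25; inorder splits into left=[], right=[]
  root=7; inorder splits into left=[], right=[]
Reconstructed level-order: [10, 7, 13, 24, 25]


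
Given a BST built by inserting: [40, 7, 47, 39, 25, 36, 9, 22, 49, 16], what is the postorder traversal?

Tree insertion order: [40, 7, 47, 39, 25, 36, 9, 22, 49, 16]
Tree (level-order array): [40, 7, 47, None, 39, None, 49, 25, None, None, None, 9, 36, None, 22, None, None, 16]
Postorder traversal: [16, 22, 9, 36, 25, 39, 7, 49, 47, 40]


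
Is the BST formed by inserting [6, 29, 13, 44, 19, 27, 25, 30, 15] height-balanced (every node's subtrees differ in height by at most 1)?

Tree (level-order array): [6, None, 29, 13, 44, None, 19, 30, None, 15, 27, None, None, None, None, 25]
Definition: a tree is height-balanced if, at every node, |h(left) - h(right)| <= 1 (empty subtree has height -1).
Bottom-up per-node check:
  node 15: h_left=-1, h_right=-1, diff=0 [OK], height=0
  node 25: h_left=-1, h_right=-1, diff=0 [OK], height=0
  node 27: h_left=0, h_right=-1, diff=1 [OK], height=1
  node 19: h_left=0, h_right=1, diff=1 [OK], height=2
  node 13: h_left=-1, h_right=2, diff=3 [FAIL (|-1-2|=3 > 1)], height=3
  node 30: h_left=-1, h_right=-1, diff=0 [OK], height=0
  node 44: h_left=0, h_right=-1, diff=1 [OK], height=1
  node 29: h_left=3, h_right=1, diff=2 [FAIL (|3-1|=2 > 1)], height=4
  node 6: h_left=-1, h_right=4, diff=5 [FAIL (|-1-4|=5 > 1)], height=5
Node 13 violates the condition: |-1 - 2| = 3 > 1.
Result: Not balanced


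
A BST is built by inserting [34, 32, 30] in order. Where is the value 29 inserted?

Starting tree (level order): [34, 32, None, 30]
Insertion path: 34 -> 32 -> 30
Result: insert 29 as left child of 30
Final tree (level order): [34, 32, None, 30, None, 29]


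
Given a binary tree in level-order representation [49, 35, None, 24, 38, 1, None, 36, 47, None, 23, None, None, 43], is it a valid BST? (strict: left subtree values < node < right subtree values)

Level-order array: [49, 35, None, 24, 38, 1, None, 36, 47, None, 23, None, None, 43]
Validate using subtree bounds (lo, hi): at each node, require lo < value < hi,
then recurse left with hi=value and right with lo=value.
Preorder trace (stopping at first violation):
  at node 49 with bounds (-inf, +inf): OK
  at node 35 with bounds (-inf, 49): OK
  at node 24 with bounds (-inf, 35): OK
  at node 1 with bounds (-inf, 24): OK
  at node 23 with bounds (1, 24): OK
  at node 38 with bounds (35, 49): OK
  at node 36 with bounds (35, 38): OK
  at node 47 with bounds (38, 49): OK
  at node 43 with bounds (38, 47): OK
No violation found at any node.
Result: Valid BST


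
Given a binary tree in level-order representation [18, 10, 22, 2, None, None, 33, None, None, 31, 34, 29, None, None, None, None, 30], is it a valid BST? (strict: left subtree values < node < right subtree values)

Level-order array: [18, 10, 22, 2, None, None, 33, None, None, 31, 34, 29, None, None, None, None, 30]
Validate using subtree bounds (lo, hi): at each node, require lo < value < hi,
then recurse left with hi=value and right with lo=value.
Preorder trace (stopping at first violation):
  at node 18 with bounds (-inf, +inf): OK
  at node 10 with bounds (-inf, 18): OK
  at node 2 with bounds (-inf, 10): OK
  at node 22 with bounds (18, +inf): OK
  at node 33 with bounds (22, +inf): OK
  at node 31 with bounds (22, 33): OK
  at node 29 with bounds (22, 31): OK
  at node 30 with bounds (29, 31): OK
  at node 34 with bounds (33, +inf): OK
No violation found at any node.
Result: Valid BST


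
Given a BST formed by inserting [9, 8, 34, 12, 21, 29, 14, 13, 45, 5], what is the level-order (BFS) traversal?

Tree insertion order: [9, 8, 34, 12, 21, 29, 14, 13, 45, 5]
Tree (level-order array): [9, 8, 34, 5, None, 12, 45, None, None, None, 21, None, None, 14, 29, 13]
BFS from the root, enqueuing left then right child of each popped node:
  queue [9] -> pop 9, enqueue [8, 34], visited so far: [9]
  queue [8, 34] -> pop 8, enqueue [5], visited so far: [9, 8]
  queue [34, 5] -> pop 34, enqueue [12, 45], visited so far: [9, 8, 34]
  queue [5, 12, 45] -> pop 5, enqueue [none], visited so far: [9, 8, 34, 5]
  queue [12, 45] -> pop 12, enqueue [21], visited so far: [9, 8, 34, 5, 12]
  queue [45, 21] -> pop 45, enqueue [none], visited so far: [9, 8, 34, 5, 12, 45]
  queue [21] -> pop 21, enqueue [14, 29], visited so far: [9, 8, 34, 5, 12, 45, 21]
  queue [14, 29] -> pop 14, enqueue [13], visited so far: [9, 8, 34, 5, 12, 45, 21, 14]
  queue [29, 13] -> pop 29, enqueue [none], visited so far: [9, 8, 34, 5, 12, 45, 21, 14, 29]
  queue [13] -> pop 13, enqueue [none], visited so far: [9, 8, 34, 5, 12, 45, 21, 14, 29, 13]
Result: [9, 8, 34, 5, 12, 45, 21, 14, 29, 13]


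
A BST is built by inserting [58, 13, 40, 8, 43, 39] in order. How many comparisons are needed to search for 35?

Search path for 35: 58 -> 13 -> 40 -> 39
Found: False
Comparisons: 4


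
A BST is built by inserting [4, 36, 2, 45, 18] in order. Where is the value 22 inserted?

Starting tree (level order): [4, 2, 36, None, None, 18, 45]
Insertion path: 4 -> 36 -> 18
Result: insert 22 as right child of 18
Final tree (level order): [4, 2, 36, None, None, 18, 45, None, 22]


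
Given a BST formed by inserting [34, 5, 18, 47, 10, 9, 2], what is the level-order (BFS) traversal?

Tree insertion order: [34, 5, 18, 47, 10, 9, 2]
Tree (level-order array): [34, 5, 47, 2, 18, None, None, None, None, 10, None, 9]
BFS from the root, enqueuing left then right child of each popped node:
  queue [34] -> pop 34, enqueue [5, 47], visited so far: [34]
  queue [5, 47] -> pop 5, enqueue [2, 18], visited so far: [34, 5]
  queue [47, 2, 18] -> pop 47, enqueue [none], visited so far: [34, 5, 47]
  queue [2, 18] -> pop 2, enqueue [none], visited so far: [34, 5, 47, 2]
  queue [18] -> pop 18, enqueue [10], visited so far: [34, 5, 47, 2, 18]
  queue [10] -> pop 10, enqueue [9], visited so far: [34, 5, 47, 2, 18, 10]
  queue [9] -> pop 9, enqueue [none], visited so far: [34, 5, 47, 2, 18, 10, 9]
Result: [34, 5, 47, 2, 18, 10, 9]


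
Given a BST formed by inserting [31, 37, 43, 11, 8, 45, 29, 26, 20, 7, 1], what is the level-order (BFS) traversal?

Tree insertion order: [31, 37, 43, 11, 8, 45, 29, 26, 20, 7, 1]
Tree (level-order array): [31, 11, 37, 8, 29, None, 43, 7, None, 26, None, None, 45, 1, None, 20]
BFS from the root, enqueuing left then right child of each popped node:
  queue [31] -> pop 31, enqueue [11, 37], visited so far: [31]
  queue [11, 37] -> pop 11, enqueue [8, 29], visited so far: [31, 11]
  queue [37, 8, 29] -> pop 37, enqueue [43], visited so far: [31, 11, 37]
  queue [8, 29, 43] -> pop 8, enqueue [7], visited so far: [31, 11, 37, 8]
  queue [29, 43, 7] -> pop 29, enqueue [26], visited so far: [31, 11, 37, 8, 29]
  queue [43, 7, 26] -> pop 43, enqueue [45], visited so far: [31, 11, 37, 8, 29, 43]
  queue [7, 26, 45] -> pop 7, enqueue [1], visited so far: [31, 11, 37, 8, 29, 43, 7]
  queue [26, 45, 1] -> pop 26, enqueue [20], visited so far: [31, 11, 37, 8, 29, 43, 7, 26]
  queue [45, 1, 20] -> pop 45, enqueue [none], visited so far: [31, 11, 37, 8, 29, 43, 7, 26, 45]
  queue [1, 20] -> pop 1, enqueue [none], visited so far: [31, 11, 37, 8, 29, 43, 7, 26, 45, 1]
  queue [20] -> pop 20, enqueue [none], visited so far: [31, 11, 37, 8, 29, 43, 7, 26, 45, 1, 20]
Result: [31, 11, 37, 8, 29, 43, 7, 26, 45, 1, 20]


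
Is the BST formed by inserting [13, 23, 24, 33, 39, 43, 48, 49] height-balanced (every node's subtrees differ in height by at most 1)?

Tree (level-order array): [13, None, 23, None, 24, None, 33, None, 39, None, 43, None, 48, None, 49]
Definition: a tree is height-balanced if, at every node, |h(left) - h(right)| <= 1 (empty subtree has height -1).
Bottom-up per-node check:
  node 49: h_left=-1, h_right=-1, diff=0 [OK], height=0
  node 48: h_left=-1, h_right=0, diff=1 [OK], height=1
  node 43: h_left=-1, h_right=1, diff=2 [FAIL (|-1-1|=2 > 1)], height=2
  node 39: h_left=-1, h_right=2, diff=3 [FAIL (|-1-2|=3 > 1)], height=3
  node 33: h_left=-1, h_right=3, diff=4 [FAIL (|-1-3|=4 > 1)], height=4
  node 24: h_left=-1, h_right=4, diff=5 [FAIL (|-1-4|=5 > 1)], height=5
  node 23: h_left=-1, h_right=5, diff=6 [FAIL (|-1-5|=6 > 1)], height=6
  node 13: h_left=-1, h_right=6, diff=7 [FAIL (|-1-6|=7 > 1)], height=7
Node 43 violates the condition: |-1 - 1| = 2 > 1.
Result: Not balanced


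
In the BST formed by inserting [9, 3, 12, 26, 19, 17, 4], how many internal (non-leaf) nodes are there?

Tree built from: [9, 3, 12, 26, 19, 17, 4]
Tree (level-order array): [9, 3, 12, None, 4, None, 26, None, None, 19, None, 17]
Rule: An internal node has at least one child.
Per-node child counts:
  node 9: 2 child(ren)
  node 3: 1 child(ren)
  node 4: 0 child(ren)
  node 12: 1 child(ren)
  node 26: 1 child(ren)
  node 19: 1 child(ren)
  node 17: 0 child(ren)
Matching nodes: [9, 3, 12, 26, 19]
Count of internal (non-leaf) nodes: 5


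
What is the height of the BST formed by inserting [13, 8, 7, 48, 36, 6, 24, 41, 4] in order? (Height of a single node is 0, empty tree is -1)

Insertion order: [13, 8, 7, 48, 36, 6, 24, 41, 4]
Tree (level-order array): [13, 8, 48, 7, None, 36, None, 6, None, 24, 41, 4]
Compute height bottom-up (empty subtree = -1):
  height(4) = 1 + max(-1, -1) = 0
  height(6) = 1 + max(0, -1) = 1
  height(7) = 1 + max(1, -1) = 2
  height(8) = 1 + max(2, -1) = 3
  height(24) = 1 + max(-1, -1) = 0
  height(41) = 1 + max(-1, -1) = 0
  height(36) = 1 + max(0, 0) = 1
  height(48) = 1 + max(1, -1) = 2
  height(13) = 1 + max(3, 2) = 4
Height = 4


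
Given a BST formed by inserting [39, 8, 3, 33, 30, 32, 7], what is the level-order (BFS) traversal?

Tree insertion order: [39, 8, 3, 33, 30, 32, 7]
Tree (level-order array): [39, 8, None, 3, 33, None, 7, 30, None, None, None, None, 32]
BFS from the root, enqueuing left then right child of each popped node:
  queue [39] -> pop 39, enqueue [8], visited so far: [39]
  queue [8] -> pop 8, enqueue [3, 33], visited so far: [39, 8]
  queue [3, 33] -> pop 3, enqueue [7], visited so far: [39, 8, 3]
  queue [33, 7] -> pop 33, enqueue [30], visited so far: [39, 8, 3, 33]
  queue [7, 30] -> pop 7, enqueue [none], visited so far: [39, 8, 3, 33, 7]
  queue [30] -> pop 30, enqueue [32], visited so far: [39, 8, 3, 33, 7, 30]
  queue [32] -> pop 32, enqueue [none], visited so far: [39, 8, 3, 33, 7, 30, 32]
Result: [39, 8, 3, 33, 7, 30, 32]


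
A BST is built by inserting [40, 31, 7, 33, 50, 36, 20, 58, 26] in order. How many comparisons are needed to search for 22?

Search path for 22: 40 -> 31 -> 7 -> 20 -> 26
Found: False
Comparisons: 5


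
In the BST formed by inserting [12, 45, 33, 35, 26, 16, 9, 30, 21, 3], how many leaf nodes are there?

Tree built from: [12, 45, 33, 35, 26, 16, 9, 30, 21, 3]
Tree (level-order array): [12, 9, 45, 3, None, 33, None, None, None, 26, 35, 16, 30, None, None, None, 21]
Rule: A leaf has 0 children.
Per-node child counts:
  node 12: 2 child(ren)
  node 9: 1 child(ren)
  node 3: 0 child(ren)
  node 45: 1 child(ren)
  node 33: 2 child(ren)
  node 26: 2 child(ren)
  node 16: 1 child(ren)
  node 21: 0 child(ren)
  node 30: 0 child(ren)
  node 35: 0 child(ren)
Matching nodes: [3, 21, 30, 35]
Count of leaf nodes: 4


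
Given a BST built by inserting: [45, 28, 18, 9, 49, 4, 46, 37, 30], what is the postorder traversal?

Tree insertion order: [45, 28, 18, 9, 49, 4, 46, 37, 30]
Tree (level-order array): [45, 28, 49, 18, 37, 46, None, 9, None, 30, None, None, None, 4]
Postorder traversal: [4, 9, 18, 30, 37, 28, 46, 49, 45]


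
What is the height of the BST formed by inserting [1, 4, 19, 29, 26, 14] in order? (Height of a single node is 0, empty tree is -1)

Insertion order: [1, 4, 19, 29, 26, 14]
Tree (level-order array): [1, None, 4, None, 19, 14, 29, None, None, 26]
Compute height bottom-up (empty subtree = -1):
  height(14) = 1 + max(-1, -1) = 0
  height(26) = 1 + max(-1, -1) = 0
  height(29) = 1 + max(0, -1) = 1
  height(19) = 1 + max(0, 1) = 2
  height(4) = 1 + max(-1, 2) = 3
  height(1) = 1 + max(-1, 3) = 4
Height = 4


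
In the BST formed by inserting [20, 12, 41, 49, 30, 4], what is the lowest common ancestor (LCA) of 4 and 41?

Tree insertion order: [20, 12, 41, 49, 30, 4]
Tree (level-order array): [20, 12, 41, 4, None, 30, 49]
In a BST, the LCA of p=4, q=41 is the first node v on the
root-to-leaf path with p <= v <= q (go left if both < v, right if both > v).
Walk from root:
  at 20: 4 <= 20 <= 41, this is the LCA
LCA = 20


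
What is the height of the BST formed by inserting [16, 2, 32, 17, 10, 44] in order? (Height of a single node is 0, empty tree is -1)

Insertion order: [16, 2, 32, 17, 10, 44]
Tree (level-order array): [16, 2, 32, None, 10, 17, 44]
Compute height bottom-up (empty subtree = -1):
  height(10) = 1 + max(-1, -1) = 0
  height(2) = 1 + max(-1, 0) = 1
  height(17) = 1 + max(-1, -1) = 0
  height(44) = 1 + max(-1, -1) = 0
  height(32) = 1 + max(0, 0) = 1
  height(16) = 1 + max(1, 1) = 2
Height = 2


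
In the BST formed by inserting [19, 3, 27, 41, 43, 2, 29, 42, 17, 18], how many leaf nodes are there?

Tree built from: [19, 3, 27, 41, 43, 2, 29, 42, 17, 18]
Tree (level-order array): [19, 3, 27, 2, 17, None, 41, None, None, None, 18, 29, 43, None, None, None, None, 42]
Rule: A leaf has 0 children.
Per-node child counts:
  node 19: 2 child(ren)
  node 3: 2 child(ren)
  node 2: 0 child(ren)
  node 17: 1 child(ren)
  node 18: 0 child(ren)
  node 27: 1 child(ren)
  node 41: 2 child(ren)
  node 29: 0 child(ren)
  node 43: 1 child(ren)
  node 42: 0 child(ren)
Matching nodes: [2, 18, 29, 42]
Count of leaf nodes: 4


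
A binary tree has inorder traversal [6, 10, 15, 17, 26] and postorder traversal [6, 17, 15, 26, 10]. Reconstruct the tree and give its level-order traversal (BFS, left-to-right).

Inorder:   [6, 10, 15, 17, 26]
Postorder: [6, 17, 15, 26, 10]
Algorithm: postorder visits root last, so walk postorder right-to-left;
each value is the root of the current inorder slice — split it at that
value, recurse on the right subtree first, then the left.
Recursive splits:
  root=10; inorder splits into left=[6], right=[15, 17, 26]
  root=26; inorder splits into left=[15, 17], right=[]
  root=15; inorder splits into left=[], right=[17]
  root=17; inorder splits into left=[], right=[]
  root=6; inorder splits into left=[], right=[]
Reconstructed level-order: [10, 6, 26, 15, 17]


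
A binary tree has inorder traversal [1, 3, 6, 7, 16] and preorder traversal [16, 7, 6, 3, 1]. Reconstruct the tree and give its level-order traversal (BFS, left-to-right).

Inorder:  [1, 3, 6, 7, 16]
Preorder: [16, 7, 6, 3, 1]
Algorithm: preorder visits root first, so consume preorder in order;
for each root, split the current inorder slice at that value into
left-subtree inorder and right-subtree inorder, then recurse.
Recursive splits:
  root=16; inorder splits into left=[1, 3, 6, 7], right=[]
  root=7; inorder splits into left=[1, 3, 6], right=[]
  root=6; inorder splits into left=[1, 3], right=[]
  root=3; inorder splits into left=[1], right=[]
  root=1; inorder splits into left=[], right=[]
Reconstructed level-order: [16, 7, 6, 3, 1]


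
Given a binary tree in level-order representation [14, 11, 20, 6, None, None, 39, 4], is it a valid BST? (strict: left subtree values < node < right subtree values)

Level-order array: [14, 11, 20, 6, None, None, 39, 4]
Validate using subtree bounds (lo, hi): at each node, require lo < value < hi,
then recurse left with hi=value and right with lo=value.
Preorder trace (stopping at first violation):
  at node 14 with bounds (-inf, +inf): OK
  at node 11 with bounds (-inf, 14): OK
  at node 6 with bounds (-inf, 11): OK
  at node 4 with bounds (-inf, 6): OK
  at node 20 with bounds (14, +inf): OK
  at node 39 with bounds (20, +inf): OK
No violation found at any node.
Result: Valid BST


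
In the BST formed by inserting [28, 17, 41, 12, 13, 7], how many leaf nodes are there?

Tree built from: [28, 17, 41, 12, 13, 7]
Tree (level-order array): [28, 17, 41, 12, None, None, None, 7, 13]
Rule: A leaf has 0 children.
Per-node child counts:
  node 28: 2 child(ren)
  node 17: 1 child(ren)
  node 12: 2 child(ren)
  node 7: 0 child(ren)
  node 13: 0 child(ren)
  node 41: 0 child(ren)
Matching nodes: [7, 13, 41]
Count of leaf nodes: 3


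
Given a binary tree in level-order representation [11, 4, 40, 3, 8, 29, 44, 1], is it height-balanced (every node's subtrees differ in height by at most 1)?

Tree (level-order array): [11, 4, 40, 3, 8, 29, 44, 1]
Definition: a tree is height-balanced if, at every node, |h(left) - h(right)| <= 1 (empty subtree has height -1).
Bottom-up per-node check:
  node 1: h_left=-1, h_right=-1, diff=0 [OK], height=0
  node 3: h_left=0, h_right=-1, diff=1 [OK], height=1
  node 8: h_left=-1, h_right=-1, diff=0 [OK], height=0
  node 4: h_left=1, h_right=0, diff=1 [OK], height=2
  node 29: h_left=-1, h_right=-1, diff=0 [OK], height=0
  node 44: h_left=-1, h_right=-1, diff=0 [OK], height=0
  node 40: h_left=0, h_right=0, diff=0 [OK], height=1
  node 11: h_left=2, h_right=1, diff=1 [OK], height=3
All nodes satisfy the balance condition.
Result: Balanced


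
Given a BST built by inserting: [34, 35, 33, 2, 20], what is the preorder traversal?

Tree insertion order: [34, 35, 33, 2, 20]
Tree (level-order array): [34, 33, 35, 2, None, None, None, None, 20]
Preorder traversal: [34, 33, 2, 20, 35]


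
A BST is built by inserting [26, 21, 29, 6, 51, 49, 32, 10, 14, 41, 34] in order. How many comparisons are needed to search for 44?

Search path for 44: 26 -> 29 -> 51 -> 49 -> 32 -> 41
Found: False
Comparisons: 6


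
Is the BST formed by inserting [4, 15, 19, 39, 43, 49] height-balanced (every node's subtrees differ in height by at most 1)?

Tree (level-order array): [4, None, 15, None, 19, None, 39, None, 43, None, 49]
Definition: a tree is height-balanced if, at every node, |h(left) - h(right)| <= 1 (empty subtree has height -1).
Bottom-up per-node check:
  node 49: h_left=-1, h_right=-1, diff=0 [OK], height=0
  node 43: h_left=-1, h_right=0, diff=1 [OK], height=1
  node 39: h_left=-1, h_right=1, diff=2 [FAIL (|-1-1|=2 > 1)], height=2
  node 19: h_left=-1, h_right=2, diff=3 [FAIL (|-1-2|=3 > 1)], height=3
  node 15: h_left=-1, h_right=3, diff=4 [FAIL (|-1-3|=4 > 1)], height=4
  node 4: h_left=-1, h_right=4, diff=5 [FAIL (|-1-4|=5 > 1)], height=5
Node 39 violates the condition: |-1 - 1| = 2 > 1.
Result: Not balanced


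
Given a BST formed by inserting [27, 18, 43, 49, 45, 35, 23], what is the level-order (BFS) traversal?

Tree insertion order: [27, 18, 43, 49, 45, 35, 23]
Tree (level-order array): [27, 18, 43, None, 23, 35, 49, None, None, None, None, 45]
BFS from the root, enqueuing left then right child of each popped node:
  queue [27] -> pop 27, enqueue [18, 43], visited so far: [27]
  queue [18, 43] -> pop 18, enqueue [23], visited so far: [27, 18]
  queue [43, 23] -> pop 43, enqueue [35, 49], visited so far: [27, 18, 43]
  queue [23, 35, 49] -> pop 23, enqueue [none], visited so far: [27, 18, 43, 23]
  queue [35, 49] -> pop 35, enqueue [none], visited so far: [27, 18, 43, 23, 35]
  queue [49] -> pop 49, enqueue [45], visited so far: [27, 18, 43, 23, 35, 49]
  queue [45] -> pop 45, enqueue [none], visited so far: [27, 18, 43, 23, 35, 49, 45]
Result: [27, 18, 43, 23, 35, 49, 45]


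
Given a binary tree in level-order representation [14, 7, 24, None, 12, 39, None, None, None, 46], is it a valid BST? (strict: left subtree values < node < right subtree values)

Level-order array: [14, 7, 24, None, 12, 39, None, None, None, 46]
Validate using subtree bounds (lo, hi): at each node, require lo < value < hi,
then recurse left with hi=value and right with lo=value.
Preorder trace (stopping at first violation):
  at node 14 with bounds (-inf, +inf): OK
  at node 7 with bounds (-inf, 14): OK
  at node 12 with bounds (7, 14): OK
  at node 24 with bounds (14, +inf): OK
  at node 39 with bounds (14, 24): VIOLATION
Node 39 violates its bound: not (14 < 39 < 24).
Result: Not a valid BST


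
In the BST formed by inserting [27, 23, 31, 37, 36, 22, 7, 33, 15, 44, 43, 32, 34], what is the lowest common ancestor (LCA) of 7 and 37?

Tree insertion order: [27, 23, 31, 37, 36, 22, 7, 33, 15, 44, 43, 32, 34]
Tree (level-order array): [27, 23, 31, 22, None, None, 37, 7, None, 36, 44, None, 15, 33, None, 43, None, None, None, 32, 34]
In a BST, the LCA of p=7, q=37 is the first node v on the
root-to-leaf path with p <= v <= q (go left if both < v, right if both > v).
Walk from root:
  at 27: 7 <= 27 <= 37, this is the LCA
LCA = 27


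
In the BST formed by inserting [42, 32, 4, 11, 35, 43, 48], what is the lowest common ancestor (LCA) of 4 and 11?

Tree insertion order: [42, 32, 4, 11, 35, 43, 48]
Tree (level-order array): [42, 32, 43, 4, 35, None, 48, None, 11]
In a BST, the LCA of p=4, q=11 is the first node v on the
root-to-leaf path with p <= v <= q (go left if both < v, right if both > v).
Walk from root:
  at 42: both 4 and 11 < 42, go left
  at 32: both 4 and 11 < 32, go left
  at 4: 4 <= 4 <= 11, this is the LCA
LCA = 4


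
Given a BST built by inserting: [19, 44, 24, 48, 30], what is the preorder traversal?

Tree insertion order: [19, 44, 24, 48, 30]
Tree (level-order array): [19, None, 44, 24, 48, None, 30]
Preorder traversal: [19, 44, 24, 30, 48]


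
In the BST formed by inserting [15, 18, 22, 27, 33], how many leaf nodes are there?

Tree built from: [15, 18, 22, 27, 33]
Tree (level-order array): [15, None, 18, None, 22, None, 27, None, 33]
Rule: A leaf has 0 children.
Per-node child counts:
  node 15: 1 child(ren)
  node 18: 1 child(ren)
  node 22: 1 child(ren)
  node 27: 1 child(ren)
  node 33: 0 child(ren)
Matching nodes: [33]
Count of leaf nodes: 1


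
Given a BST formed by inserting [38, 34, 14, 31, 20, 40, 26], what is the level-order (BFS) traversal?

Tree insertion order: [38, 34, 14, 31, 20, 40, 26]
Tree (level-order array): [38, 34, 40, 14, None, None, None, None, 31, 20, None, None, 26]
BFS from the root, enqueuing left then right child of each popped node:
  queue [38] -> pop 38, enqueue [34, 40], visited so far: [38]
  queue [34, 40] -> pop 34, enqueue [14], visited so far: [38, 34]
  queue [40, 14] -> pop 40, enqueue [none], visited so far: [38, 34, 40]
  queue [14] -> pop 14, enqueue [31], visited so far: [38, 34, 40, 14]
  queue [31] -> pop 31, enqueue [20], visited so far: [38, 34, 40, 14, 31]
  queue [20] -> pop 20, enqueue [26], visited so far: [38, 34, 40, 14, 31, 20]
  queue [26] -> pop 26, enqueue [none], visited so far: [38, 34, 40, 14, 31, 20, 26]
Result: [38, 34, 40, 14, 31, 20, 26]
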